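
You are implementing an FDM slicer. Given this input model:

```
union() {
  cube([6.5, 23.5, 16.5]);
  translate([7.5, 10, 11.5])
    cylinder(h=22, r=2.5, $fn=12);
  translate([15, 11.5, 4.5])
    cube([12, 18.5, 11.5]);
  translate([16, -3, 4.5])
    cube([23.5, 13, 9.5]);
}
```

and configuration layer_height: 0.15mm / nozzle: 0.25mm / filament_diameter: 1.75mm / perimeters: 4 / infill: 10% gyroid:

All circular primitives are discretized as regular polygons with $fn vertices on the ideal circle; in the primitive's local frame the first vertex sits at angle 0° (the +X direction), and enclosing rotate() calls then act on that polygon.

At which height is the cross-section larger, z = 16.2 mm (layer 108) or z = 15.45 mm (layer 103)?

layer 103 (z = 15.45 mm)

Layer 108 (z = 16.2): the 6.5×23.5 cube contributes its full rectangle (area 152.75 mm²); the r=2.5 cylinder at (7.5, 10) gives a regular 12-gon of circumradius 2.5 (constant along its height) (area = (12/2)·2.500²·sin(360°/12) = 18.75 mm²); the cube at (15, 11.5) does not reach this height (z outside [4.5, 16]); the cube at (16, -3) is absent (z outside [4.5, 14]); Combining (union): the regions partially overlap — summed areas 171.50 mm² minus the doubly-counted overlap 4.64 mm² gives 166.86 mm² — area = 166.86 mm². So its area = 166.86 mm². Layer 103 (z = 15.45): the cube is present — its section is the full 6.5×23.5 rectangle (area 152.75 mm²); the r=2.5 cylinder at (7.5, 10) contributes a regular 12-gon of circumradius 2.5 (area = (12/2)·2.500²·sin(360°/12) = 18.75 mm²); the cube at (15, 11.5) is present — its section is the full 12×18.5 rectangle (area 222.00 mm²); the cube at (16, -3) does not reach this height (z outside [4.5, 14]); Taking the union: the regions partially overlap — summed areas 393.50 mm² minus the doubly-counted overlap 4.64 mm² gives 388.86 mm² — area = 388.86 mm². So its area = 388.86 mm². Layer 103 is larger (388.86 vs 166.86 mm²).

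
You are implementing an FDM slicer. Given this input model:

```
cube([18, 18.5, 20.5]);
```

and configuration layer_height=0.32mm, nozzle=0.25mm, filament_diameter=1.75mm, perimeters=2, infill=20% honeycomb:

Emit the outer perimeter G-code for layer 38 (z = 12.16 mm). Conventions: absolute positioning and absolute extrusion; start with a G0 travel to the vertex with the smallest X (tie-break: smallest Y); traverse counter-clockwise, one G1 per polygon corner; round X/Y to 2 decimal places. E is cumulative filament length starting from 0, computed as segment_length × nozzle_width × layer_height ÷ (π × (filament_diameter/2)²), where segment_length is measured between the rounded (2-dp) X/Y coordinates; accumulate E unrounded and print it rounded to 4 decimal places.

G0 X0.00 Y0.00 Z12.16
G1 X18.00 Y0.00 E0.5987
G1 X18.00 Y18.50 E1.2140
G1 X0.00 Y18.50 E1.8127
G1 X0.00 Y0.00 E2.4280

At z = 12.16 mm: the cube (footprint 18×18.5) is included at this height. The outline is a single polygon with 4 vertices. Extrusion per mm of travel: 0.25 × 0.32 / (π × 0.875²) = 0.033260. Accumulating E over each segment gives final E = 2.4280.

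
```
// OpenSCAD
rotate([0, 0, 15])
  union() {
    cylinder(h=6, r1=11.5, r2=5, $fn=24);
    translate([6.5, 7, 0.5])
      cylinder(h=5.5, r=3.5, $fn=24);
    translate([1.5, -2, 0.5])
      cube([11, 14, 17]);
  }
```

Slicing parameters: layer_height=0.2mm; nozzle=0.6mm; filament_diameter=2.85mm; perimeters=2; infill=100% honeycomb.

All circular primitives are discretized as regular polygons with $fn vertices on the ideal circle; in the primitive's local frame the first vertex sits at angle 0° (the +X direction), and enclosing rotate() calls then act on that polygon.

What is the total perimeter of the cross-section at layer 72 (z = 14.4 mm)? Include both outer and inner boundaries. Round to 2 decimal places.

At z = 14.4 mm: the cone does not reach this height (z outside [0, 6]); the cylinder at (6.5, 7) does not reach this height (z outside [0.5, 6]); the cube at (1.5, -2) is present — its section is the full 11×14 rectangle (perimeter 50.00 mm); Taking the union: only the 11×14 cube at (1.5, -2) is present, so the union is just that shape — boundary = 50.00 mm; (rotated 15° about Z; rotation is an isometry so areas/perimeters/island counts are preserved). Overall, the cross-section is a single solid region. Total boundary length (outer) = 50.00 mm.

50.00 mm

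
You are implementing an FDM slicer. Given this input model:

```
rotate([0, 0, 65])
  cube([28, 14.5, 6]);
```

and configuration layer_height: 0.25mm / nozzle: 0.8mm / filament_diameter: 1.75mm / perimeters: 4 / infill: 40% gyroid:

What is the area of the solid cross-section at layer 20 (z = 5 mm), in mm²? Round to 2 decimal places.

At z = 5 mm: the cube is present — its section is the full 28×14.5 rectangle (area 406.00 mm²); (whole slice rotated 65° about Z — lengths, areas and connectivity unchanged). Overall, the cross-section is a single solid region. Net area = 406.00 mm².

406.00 mm²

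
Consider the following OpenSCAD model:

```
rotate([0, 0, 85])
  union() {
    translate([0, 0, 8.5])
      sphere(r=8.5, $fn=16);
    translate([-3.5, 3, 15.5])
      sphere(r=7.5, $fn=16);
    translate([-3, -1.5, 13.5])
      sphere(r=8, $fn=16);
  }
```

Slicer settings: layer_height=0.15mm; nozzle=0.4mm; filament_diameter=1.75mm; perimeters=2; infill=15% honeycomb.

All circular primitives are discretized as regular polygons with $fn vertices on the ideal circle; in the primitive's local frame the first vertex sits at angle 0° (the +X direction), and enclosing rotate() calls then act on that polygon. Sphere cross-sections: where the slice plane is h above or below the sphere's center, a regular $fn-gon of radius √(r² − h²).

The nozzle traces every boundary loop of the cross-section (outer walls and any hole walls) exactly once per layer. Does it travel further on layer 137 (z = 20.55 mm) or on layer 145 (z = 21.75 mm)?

Layer 137 (z = 20.55): the sphere is not intersected at this z (|z−center|=12.050 > r=8.5); the r=7.5 sphere at (-3.5, 3) contributes a regular 16-gon of circumradius √(7.5²−5.05²) = 5.545 (perimeter = 2·16·5.545·sin(180°/16) = 34.62 mm); the sphere at (-3, -1.5): section is a regular 16-gon, circumradius = √(r²−h²) = √(8²−7.05²) = 3.781 (perimeter = 2·16·3.781·sin(180°/16) = 23.61 mm); Combining (union): the regions partially overlap (shared area 25.53 mm²), so the edge portions inside another operand are dropped and the merged outline is re-measured after clipping — boundary = 39.24 mm; (whole slice rotated 85° about Z — lengths, areas and connectivity unchanged). So its perimeter = 39.24 mm. Layer 145 (z = 21.75): the sphere is not intersected at this z (|z−center|=13.250 > r=8.5); the sphere at (-3.5, 3): section is a regular 16-gon, circumradius = √(r²−h²) = √(7.5²−6.25²) = 4.146 (perimeter = 2·16·4.146·sin(180°/16) = 25.88 mm); the sphere at (-3, -1.5) is not intersected at this z (|z−center|=8.250 > r=8); Combining (union): only the r=7.5 sphere at (-3.5, 3) is present, so the union is just that shape — boundary = 25.88 mm; (rotated 85° about Z; rotation is an isometry so areas/perimeters/island counts are preserved). So its perimeter = 25.88 mm. Layer 137 is larger (39.24 vs 25.88 mm).

layer 137 (z = 20.55 mm)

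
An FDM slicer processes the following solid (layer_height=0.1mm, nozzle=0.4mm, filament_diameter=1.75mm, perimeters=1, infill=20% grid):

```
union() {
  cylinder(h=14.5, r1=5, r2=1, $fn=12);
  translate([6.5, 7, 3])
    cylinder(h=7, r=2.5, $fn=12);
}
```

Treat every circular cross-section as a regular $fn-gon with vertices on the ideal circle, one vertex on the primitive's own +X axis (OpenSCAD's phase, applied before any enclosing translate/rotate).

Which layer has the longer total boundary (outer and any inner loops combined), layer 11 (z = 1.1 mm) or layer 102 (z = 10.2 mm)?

Layer 11 (z = 1.1): the cone (r1=5→r2=1) has section circumradius 4.697 here — a regular 12-gon (perimeter = 2·12·4.697·sin(180°/12) = 29.17 mm); the cylinder at (6.5, 7) is absent (z outside [3, 10]); Combining (union): only the cone is present, so the union is just that shape — boundary = 29.17 mm. So its perimeter = 29.17 mm. Layer 102 (z = 10.2): the cone: at t=0.703 of its height the radius interpolates to r₁+(r₂−r₁)t = 2.186, giving a regular 12-gon of that circumradius (perimeter = 2·12·2.186·sin(180°/12) = 13.58 mm); the cylinder at (6.5, 7) does not reach this height (z outside [3, 10]); Taking the union: only the cone is present, so the union is just that shape — boundary = 13.58 mm. So its perimeter = 13.58 mm. Layer 11 is larger (29.17 vs 13.58 mm).

layer 11 (z = 1.1 mm)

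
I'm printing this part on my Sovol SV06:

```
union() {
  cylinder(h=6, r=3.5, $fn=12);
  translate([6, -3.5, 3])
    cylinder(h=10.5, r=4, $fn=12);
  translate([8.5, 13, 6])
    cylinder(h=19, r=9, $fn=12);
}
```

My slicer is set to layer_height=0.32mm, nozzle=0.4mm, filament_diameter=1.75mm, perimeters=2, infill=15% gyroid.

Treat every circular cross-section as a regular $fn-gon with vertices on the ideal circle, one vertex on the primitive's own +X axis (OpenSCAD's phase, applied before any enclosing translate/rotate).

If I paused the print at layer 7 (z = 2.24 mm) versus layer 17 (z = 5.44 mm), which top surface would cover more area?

layer 17 (z = 5.44 mm)

Layer 7 (z = 2.24): the r=3.5 cylinder gives a regular 12-gon of circumradius 3.5 (constant along its height) (area = (12/2)·3.500²·sin(360°/12) = 36.75 mm²); the cylinder at (6, -3.5) is not intersected at this z (z outside [3, 13.5]); the cylinder at (8.5, 13) does not reach this height (z outside [6, 25]); Taking the union: only the r=3.5 cylinder is present, so the union is just that shape — area = 36.75 mm². So its area = 36.75 mm². Layer 17 (z = 5.44): the r=3.5 cylinder gives a regular 12-gon of circumradius 3.5 (constant along its height) (area = (12/2)·3.500²·sin(360°/12) = 36.75 mm²); the cylinder at (6, -3.5): section is a regular 12-gon, circumradius r=4 (area = (12/2)·4.000²·sin(360°/12) = 48.00 mm²); the cylinder at (8.5, 13) is absent (z outside [6, 25]); Merging all regions: the regions partially overlap — summed areas 84.75 mm² minus the doubly-counted overlap 0.57 mm² gives 84.18 mm² — area = 84.18 mm². So its area = 84.18 mm². Layer 17 is larger (84.18 vs 36.75 mm²).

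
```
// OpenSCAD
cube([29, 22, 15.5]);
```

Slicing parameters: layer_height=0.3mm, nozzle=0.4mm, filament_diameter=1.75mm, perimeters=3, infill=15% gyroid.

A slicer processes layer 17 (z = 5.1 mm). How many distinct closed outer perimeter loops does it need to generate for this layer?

At z = 5.1 mm: the 29×22 cube contributes its full rectangle. The result has 1 disconnected region.

1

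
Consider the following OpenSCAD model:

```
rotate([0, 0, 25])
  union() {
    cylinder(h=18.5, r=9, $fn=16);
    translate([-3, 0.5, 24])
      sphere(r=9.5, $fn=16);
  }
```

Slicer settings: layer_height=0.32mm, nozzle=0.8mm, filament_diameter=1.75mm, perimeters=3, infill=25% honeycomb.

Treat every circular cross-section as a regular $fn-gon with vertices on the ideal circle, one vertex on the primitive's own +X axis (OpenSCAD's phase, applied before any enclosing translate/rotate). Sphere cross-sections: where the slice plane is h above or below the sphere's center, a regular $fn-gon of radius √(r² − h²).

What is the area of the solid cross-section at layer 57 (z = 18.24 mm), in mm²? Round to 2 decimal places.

266.46 mm²

At z = 18.24 mm: the cylinder: section is a regular 16-gon, circumradius r=9 (area = (16/2)·9.000²·sin(360°/16) = 247.98 mm²); the sphere at (-3, 0.5): section is a regular 16-gon, circumradius = √(r²−h²) = √(9.5²−5.76²) = 7.555 (area = (16/2)·7.555²·sin(360°/16) = 174.73 mm²); Taking the union: the regions partially overlap — summed areas 422.70 mm² minus the doubly-counted overlap 156.24 mm² gives 266.46 mm² — area = 266.46 mm²; (rotated 25° about Z; rotation is an isometry so areas/perimeters/island counts are preserved). Overall, the cross-section is a single solid region. Net area = 266.46 mm².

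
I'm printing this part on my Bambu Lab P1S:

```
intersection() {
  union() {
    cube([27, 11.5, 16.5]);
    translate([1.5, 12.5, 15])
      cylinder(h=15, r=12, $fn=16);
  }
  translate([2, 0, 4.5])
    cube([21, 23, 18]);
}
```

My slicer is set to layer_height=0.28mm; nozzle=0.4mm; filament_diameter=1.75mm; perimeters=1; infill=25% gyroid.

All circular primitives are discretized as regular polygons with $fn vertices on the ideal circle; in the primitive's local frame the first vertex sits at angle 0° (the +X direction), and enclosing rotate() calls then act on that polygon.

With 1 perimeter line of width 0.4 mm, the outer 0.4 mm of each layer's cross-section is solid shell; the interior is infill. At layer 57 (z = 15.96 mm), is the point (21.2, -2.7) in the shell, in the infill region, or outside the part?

At z = 15.96 mm: the cube is present — its section is the full 27×11.5 rectangle; the r=12 cylinder at (1.5, 12.5) contributes a regular 16-gon of circumradius 12; Combining (union): the regions partially overlap (shared area 114.59 mm²), so overlapping operands fuse into one piece — 1 connected region; the 21×23 cube at (2, 0) contributes its full rectangle; After intersecting: the 21×23 cube at (2, 0) partially overlaps that combined region; clipping to the common part keeps 352.81 mm² — 1 connected region. Overall, the cross-section is a single solid region. The nearest boundary edge runs (23.00, 0.00)→(2.00, 0.00); distance from the point to it = 2.70 mm. The point is not inside any of the regions above, so it lies outside the cross-section (2.70 mm from the nearest boundary).

outside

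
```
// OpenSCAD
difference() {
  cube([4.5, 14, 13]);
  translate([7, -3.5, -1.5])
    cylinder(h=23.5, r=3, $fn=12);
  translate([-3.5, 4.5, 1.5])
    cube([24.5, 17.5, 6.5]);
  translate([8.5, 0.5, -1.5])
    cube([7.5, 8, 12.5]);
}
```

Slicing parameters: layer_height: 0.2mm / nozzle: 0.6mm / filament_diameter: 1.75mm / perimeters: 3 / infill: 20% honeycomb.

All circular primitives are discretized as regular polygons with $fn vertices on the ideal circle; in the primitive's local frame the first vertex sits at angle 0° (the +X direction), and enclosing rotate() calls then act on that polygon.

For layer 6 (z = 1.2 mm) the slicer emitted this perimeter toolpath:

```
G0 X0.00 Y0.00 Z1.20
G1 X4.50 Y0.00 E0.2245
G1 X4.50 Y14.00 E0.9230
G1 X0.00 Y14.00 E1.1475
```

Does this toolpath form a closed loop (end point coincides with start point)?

no

Start point (G0): (0.00, 0.00). End point (last G1): the path does not return to the start — open.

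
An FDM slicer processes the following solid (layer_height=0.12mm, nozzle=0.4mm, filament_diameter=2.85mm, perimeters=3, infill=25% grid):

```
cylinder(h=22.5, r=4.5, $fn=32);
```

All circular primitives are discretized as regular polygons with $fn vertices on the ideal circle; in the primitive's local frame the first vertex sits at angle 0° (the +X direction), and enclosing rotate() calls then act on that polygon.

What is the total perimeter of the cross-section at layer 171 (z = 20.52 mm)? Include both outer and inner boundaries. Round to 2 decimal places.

At z = 20.52 mm: the cylinder: section is a regular 32-gon, circumradius r=4.5 (perimeter = 2·32·4.500·sin(180°/32) = 28.23 mm). Overall, the cross-section is a single solid region. Total boundary length (outer) = 28.23 mm.

28.23 mm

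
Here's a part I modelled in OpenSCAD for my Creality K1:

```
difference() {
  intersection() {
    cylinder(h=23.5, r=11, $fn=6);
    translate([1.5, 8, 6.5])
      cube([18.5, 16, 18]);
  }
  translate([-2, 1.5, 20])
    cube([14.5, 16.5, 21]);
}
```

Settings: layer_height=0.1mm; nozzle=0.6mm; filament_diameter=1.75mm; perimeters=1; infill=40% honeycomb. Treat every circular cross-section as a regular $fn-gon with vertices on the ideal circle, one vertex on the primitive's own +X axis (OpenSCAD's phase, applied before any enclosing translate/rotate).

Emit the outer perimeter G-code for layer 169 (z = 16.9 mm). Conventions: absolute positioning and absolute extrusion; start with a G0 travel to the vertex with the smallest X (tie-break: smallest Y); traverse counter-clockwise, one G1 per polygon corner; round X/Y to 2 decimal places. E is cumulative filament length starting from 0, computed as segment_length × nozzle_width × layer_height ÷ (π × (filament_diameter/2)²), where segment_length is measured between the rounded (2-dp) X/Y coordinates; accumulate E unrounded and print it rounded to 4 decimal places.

G0 X1.50 Y8.00 Z16.90
G1 X6.38 Y8.00 E0.1217
G1 X5.50 Y9.53 E0.1658
G1 X1.50 Y9.53 E0.2655
G1 X1.50 Y8.00 E0.3037

At z = 16.9 mm: the r=11 cylinder gives a regular 6-gon of circumradius 11 (constant along its height); the cube at (1.5, 8) is present — its section is the full 18.5×16 rectangle; Keeping only the common overlap: the 18.5×16 cube at (1.5, 8) partially overlaps the r=11 cylinder; clipping to the common part keeps 6.78 mm² — 1 connected region; the cube at (-2, 1.5) is not intersected at this z (z outside [20, 41]); After the difference (first − rest): none of the subtracted shapes is present at this height, so the result so far is unchanged — 1 connected region. The outline is a single polygon with 4 vertices. Extrusion per mm of travel: 0.6 × 0.1 / (π × 0.875²) = 0.024945. Accumulating E over each segment gives final E = 0.3037.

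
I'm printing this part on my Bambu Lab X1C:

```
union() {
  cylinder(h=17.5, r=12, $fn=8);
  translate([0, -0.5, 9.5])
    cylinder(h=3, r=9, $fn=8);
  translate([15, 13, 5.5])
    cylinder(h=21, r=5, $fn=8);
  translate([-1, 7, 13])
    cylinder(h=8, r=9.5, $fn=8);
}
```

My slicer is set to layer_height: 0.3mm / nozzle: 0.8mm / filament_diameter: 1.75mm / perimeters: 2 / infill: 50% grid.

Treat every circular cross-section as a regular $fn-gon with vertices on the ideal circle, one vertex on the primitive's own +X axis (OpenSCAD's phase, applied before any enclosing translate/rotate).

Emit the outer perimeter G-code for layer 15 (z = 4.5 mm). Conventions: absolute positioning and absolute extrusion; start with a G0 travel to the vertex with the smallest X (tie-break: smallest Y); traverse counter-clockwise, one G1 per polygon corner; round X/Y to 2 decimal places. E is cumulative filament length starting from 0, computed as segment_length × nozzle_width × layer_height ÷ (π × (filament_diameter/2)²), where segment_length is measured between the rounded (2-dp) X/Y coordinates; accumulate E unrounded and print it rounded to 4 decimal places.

G0 X-12.00 Y0.00 Z4.50
G1 X-8.49 Y-8.49 E0.9167
G1 X0.00 Y-12.00 E1.8334
G1 X8.49 Y-8.49 E2.7500
G1 X12.00 Y0.00 E3.6667
G1 X8.49 Y8.49 E4.5834
G1 X0.00 Y12.00 E5.5001
G1 X-8.49 Y8.49 E6.4167
G1 X-12.00 Y0.00 E7.3334

At z = 4.5 mm: the r=12 cylinder gives a regular 8-gon of circumradius 12 (constant along its height); the cylinder at (0, -0.5) does not reach this height (z outside [9.5, 12.5]); the cylinder at (15, 13) does not reach this height (z outside [5.5, 26.5]); the cylinder at (-1, 7) is not intersected at this z (z outside [13, 21]); Combining (union): only the r=12 cylinder is present, so the union is just that shape — 1 connected region. The outline is a single polygon with 8 vertices. Extrusion per mm of travel: 0.8 × 0.3 / (π × 0.875²) = 0.099780. Accumulating E over each segment gives final E = 7.3334.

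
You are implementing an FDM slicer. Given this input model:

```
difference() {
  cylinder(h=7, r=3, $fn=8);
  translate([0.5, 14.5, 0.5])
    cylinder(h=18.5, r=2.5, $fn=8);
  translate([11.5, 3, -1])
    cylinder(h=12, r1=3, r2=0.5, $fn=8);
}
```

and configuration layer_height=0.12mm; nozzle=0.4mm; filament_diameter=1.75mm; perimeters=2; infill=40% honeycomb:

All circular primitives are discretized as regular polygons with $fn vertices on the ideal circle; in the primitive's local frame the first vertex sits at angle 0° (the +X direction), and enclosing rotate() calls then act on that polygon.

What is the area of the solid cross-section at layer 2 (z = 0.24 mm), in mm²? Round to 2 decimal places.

At z = 0.24 mm: the cylinder: section is a regular 8-gon, circumradius r=3 (area = (8/2)·3.000²·sin(360°/8) = 25.46 mm²); the cylinder at (0.5, 14.5) is absent (z outside [0.5, 19]); the cone at (11.5, 3) contributes a regular 8-gon of circumradius 2.742 (interpolated between r1=3 and r2=0.5 at t=0.103) (area = (8/2)·2.742²·sin(360°/8) = 21.26 mm²); Subtracting the remaining from the first: starting from the r=3 cylinder (25.46 mm²), the cone at (11.5, 3) misses the remaining region (no effect) — area = 25.46 mm². Overall, the cross-section is a single solid region. Net area = 25.46 mm².

25.46 mm²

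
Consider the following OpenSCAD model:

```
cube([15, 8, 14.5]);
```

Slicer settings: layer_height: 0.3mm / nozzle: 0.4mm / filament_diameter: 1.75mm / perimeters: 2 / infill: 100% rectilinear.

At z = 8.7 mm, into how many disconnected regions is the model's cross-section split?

At z = 8.7 mm: the 15×8 cube contributes its full rectangle. The result has 1 disconnected region.

1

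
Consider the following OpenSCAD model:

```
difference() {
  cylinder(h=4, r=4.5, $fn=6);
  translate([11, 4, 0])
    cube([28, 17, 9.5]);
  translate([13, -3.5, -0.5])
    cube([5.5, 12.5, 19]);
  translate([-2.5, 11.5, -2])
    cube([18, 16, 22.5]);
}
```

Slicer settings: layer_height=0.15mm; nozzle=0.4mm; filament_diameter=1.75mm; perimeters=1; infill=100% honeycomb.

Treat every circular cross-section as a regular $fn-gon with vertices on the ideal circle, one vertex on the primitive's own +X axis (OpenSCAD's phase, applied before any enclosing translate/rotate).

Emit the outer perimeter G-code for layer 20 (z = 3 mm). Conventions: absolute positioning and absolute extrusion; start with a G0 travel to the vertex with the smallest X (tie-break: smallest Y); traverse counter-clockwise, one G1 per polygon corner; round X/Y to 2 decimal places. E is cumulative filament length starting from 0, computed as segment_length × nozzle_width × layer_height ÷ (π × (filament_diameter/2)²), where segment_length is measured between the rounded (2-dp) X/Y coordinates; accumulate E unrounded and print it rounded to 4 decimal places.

At z = 3 mm: the r=4.5 cylinder contributes a regular 6-gon of circumradius 4.5; the 28×17 cube at (11, 4) contributes its full rectangle; the cube at (13, -3.5) is present — its section is the full 5.5×12.5 rectangle; the 18×16 cube at (-2.5, 11.5) contributes its full rectangle; After the difference (first − rest): starting from the r=4.5 cylinder, the 28×17 cube at (11, 4) misses the remaining region (no effect); the 5.5×12.5 cube at (13, -3.5) misses the remaining region (no effect); the 18×16 cube at (-2.5, 11.5) misses the remaining region (no effect) — 1 connected region. The outline is a single polygon with 6 vertices. Extrusion per mm of travel: 0.4 × 0.15 / (π × 0.875²) = 0.024945. Accumulating E over each segment gives final E = 0.6738.

G0 X-4.50 Y0.00 Z3.00
G1 X-2.25 Y-3.90 E0.1123
G1 X2.25 Y-3.90 E0.2246
G1 X4.50 Y0.00 E0.3369
G1 X2.25 Y3.90 E0.4492
G1 X-2.25 Y3.90 E0.5615
G1 X-4.50 Y0.00 E0.6738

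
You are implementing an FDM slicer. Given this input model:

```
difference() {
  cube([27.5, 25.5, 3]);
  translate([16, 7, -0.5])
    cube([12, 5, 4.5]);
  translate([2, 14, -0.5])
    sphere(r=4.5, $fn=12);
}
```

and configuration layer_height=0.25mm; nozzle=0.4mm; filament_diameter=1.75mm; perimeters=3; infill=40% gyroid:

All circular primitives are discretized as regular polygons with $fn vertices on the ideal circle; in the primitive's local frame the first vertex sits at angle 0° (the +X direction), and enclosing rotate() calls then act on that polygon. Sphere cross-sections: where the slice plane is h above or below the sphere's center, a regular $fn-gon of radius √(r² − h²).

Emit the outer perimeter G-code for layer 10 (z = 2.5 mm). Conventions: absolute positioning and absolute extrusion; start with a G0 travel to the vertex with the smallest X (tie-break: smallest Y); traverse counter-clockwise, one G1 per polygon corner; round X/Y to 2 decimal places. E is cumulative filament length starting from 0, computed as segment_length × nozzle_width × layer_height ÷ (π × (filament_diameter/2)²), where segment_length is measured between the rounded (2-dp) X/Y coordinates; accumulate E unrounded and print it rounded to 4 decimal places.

At z = 2.5 mm: the cube (footprint 27.5×25.5) is included at this height; the cube at (16, 7) (footprint 12×5) is included at this height; the sphere at (2, 14): section is a regular 12-gon, circumradius = √(r²−h²) = √(4.5²−3²) = 3.354; Taking the first minus the rest: starting from the 27.5×25.5 cube, the 12×5 cube at (16, 7) partially overlaps it — only the 57.50 mm² overlap (of its 60.00 mm²) is removed, clipping the outline; the r=4.5 sphere at (2, 14) partially overlaps it — only the 29.14 mm² overlap (of its 33.75 mm²) is removed, clipping the outline — 1 connected region. The outline is a single polygon with 19 vertices. Extrusion per mm of travel: 0.4 × 0.25 / (π × 0.875²) = 0.041575. Accumulating E over each segment gives final E = 5.7636.

G0 X0.00 Y0.00 Z2.50
G1 X27.50 Y0.00 E1.1433
G1 X27.50 Y7.00 E1.4343
G1 X16.00 Y7.00 E1.9125
G1 X16.00 Y12.00 E2.1203
G1 X27.50 Y12.00 E2.5984
G1 X27.50 Y25.50 E3.1597
G1 X0.00 Y25.50 E4.3030
G1 X0.00 Y16.58 E4.6739
G1 X0.32 Y16.90 E4.6927
G1 X2.00 Y17.35 E4.7650
G1 X3.68 Y16.90 E4.8373
G1 X4.90 Y15.68 E4.9090
G1 X5.35 Y14.00 E4.9814
G1 X4.90 Y12.32 E5.0537
G1 X3.68 Y11.10 E5.1254
G1 X2.00 Y10.65 E5.1977
G1 X0.32 Y11.10 E5.2700
G1 X0.00 Y11.42 E5.2888
G1 X0.00 Y0.00 E5.7636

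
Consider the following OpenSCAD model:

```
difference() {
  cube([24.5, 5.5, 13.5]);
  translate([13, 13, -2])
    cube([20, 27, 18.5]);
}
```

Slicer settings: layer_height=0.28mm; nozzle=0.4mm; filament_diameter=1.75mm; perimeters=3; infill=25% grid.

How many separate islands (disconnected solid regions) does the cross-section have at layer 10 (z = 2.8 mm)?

1

At z = 2.8 mm: the cube (footprint 24.5×5.5) is included at this height; the cube at (13, 13) (footprint 20×27) is included at this height; Taking the first minus the rest: starting from the 24.5×5.5 cube, the 20×27 cube at (13, 13) misses the remaining region (no effect) — 1 connected region. Overall, the cross-section is a single solid region. Island count = 1.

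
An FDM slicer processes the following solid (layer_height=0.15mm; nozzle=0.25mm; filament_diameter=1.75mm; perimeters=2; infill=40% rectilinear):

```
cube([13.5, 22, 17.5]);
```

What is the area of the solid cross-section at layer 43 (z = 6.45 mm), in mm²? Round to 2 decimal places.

297.00 mm²

At z = 6.45 mm: the 13.5×22 cube contributes its full rectangle (area 297.00 mm²). Overall, the cross-section is a single solid region. Net area = 297.00 mm².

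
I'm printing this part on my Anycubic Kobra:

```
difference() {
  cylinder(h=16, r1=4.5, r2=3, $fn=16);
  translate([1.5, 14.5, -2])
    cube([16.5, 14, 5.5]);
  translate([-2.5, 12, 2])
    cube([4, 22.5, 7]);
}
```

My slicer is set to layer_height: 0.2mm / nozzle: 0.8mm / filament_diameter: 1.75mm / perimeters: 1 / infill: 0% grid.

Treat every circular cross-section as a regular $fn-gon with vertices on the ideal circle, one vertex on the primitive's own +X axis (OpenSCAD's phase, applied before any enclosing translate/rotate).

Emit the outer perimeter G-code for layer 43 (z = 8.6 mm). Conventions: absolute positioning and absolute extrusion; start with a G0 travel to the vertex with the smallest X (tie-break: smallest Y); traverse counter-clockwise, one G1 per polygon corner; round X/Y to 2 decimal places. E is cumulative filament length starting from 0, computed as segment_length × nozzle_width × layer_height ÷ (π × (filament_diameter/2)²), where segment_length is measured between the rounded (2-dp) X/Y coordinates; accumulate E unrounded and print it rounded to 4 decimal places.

G0 X-3.69 Y0.00 Z8.60
G1 X-3.41 Y-1.41 E0.0956
G1 X-2.61 Y-2.61 E0.1916
G1 X-1.41 Y-3.41 E0.2875
G1 X0.00 Y-3.69 E0.3831
G1 X1.41 Y-3.41 E0.4787
G1 X2.61 Y-2.61 E0.5747
G1 X3.41 Y-1.41 E0.6706
G1 X3.69 Y0.00 E0.7662
G1 X3.41 Y1.41 E0.8619
G1 X2.61 Y2.61 E0.9578
G1 X1.41 Y3.41 E1.0537
G1 X0.00 Y3.69 E1.1494
G1 X-1.41 Y3.41 E1.2450
G1 X-2.61 Y2.61 E1.3409
G1 X-3.41 Y1.41 E1.4369
G1 X-3.69 Y0.00 E1.5325

At z = 8.6 mm: the cone contributes a regular 16-gon of circumradius 3.694 (interpolated between r1=4.5 and r2=3 at t=0.537); the cube at (1.5, 14.5) does not reach this height (z outside [-2, 3.5]); the cube at (-2.5, 12) is present — its section is the full 4×22.5 rectangle; Taking the first minus the rest: starting from the cone, the 4×22.5 cube at (-2.5, 12) misses the remaining region (no effect) — 1 connected region. The outline is a single polygon with 16 vertices. Extrusion per mm of travel: 0.8 × 0.2 / (π × 0.875²) = 0.066520. Accumulating E over each segment gives final E = 1.5325.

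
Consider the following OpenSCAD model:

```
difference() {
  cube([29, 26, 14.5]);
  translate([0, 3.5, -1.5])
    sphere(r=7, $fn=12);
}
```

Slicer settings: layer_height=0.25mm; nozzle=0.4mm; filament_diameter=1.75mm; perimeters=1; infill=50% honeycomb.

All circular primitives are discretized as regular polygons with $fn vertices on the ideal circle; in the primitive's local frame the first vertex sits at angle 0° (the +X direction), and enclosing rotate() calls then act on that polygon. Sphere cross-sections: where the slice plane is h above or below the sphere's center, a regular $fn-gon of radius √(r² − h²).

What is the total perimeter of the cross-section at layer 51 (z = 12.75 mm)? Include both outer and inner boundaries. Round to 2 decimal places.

110.00 mm

At z = 12.75 mm: the cube is present — its section is the full 29×26 rectangle (perimeter 110.00 mm); the sphere at (0, 3.5) is absent (|z−center|=14.250 > r=7); Subtracting the remaining from the first: none of the subtracted shapes is present at this height, so the 29×26 cube is unchanged — boundary = 110.00 mm. Overall, the cross-section is a single solid region. Total boundary length (outer) = 110.00 mm.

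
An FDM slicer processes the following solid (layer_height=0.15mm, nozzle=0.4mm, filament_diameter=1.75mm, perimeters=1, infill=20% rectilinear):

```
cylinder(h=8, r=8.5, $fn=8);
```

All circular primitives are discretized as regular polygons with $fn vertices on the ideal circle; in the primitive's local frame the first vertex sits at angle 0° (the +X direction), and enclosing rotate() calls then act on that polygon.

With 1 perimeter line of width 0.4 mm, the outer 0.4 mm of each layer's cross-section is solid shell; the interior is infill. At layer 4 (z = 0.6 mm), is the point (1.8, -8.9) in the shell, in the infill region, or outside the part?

outside

At z = 0.6 mm: the r=8.5 cylinder gives a regular 8-gon of circumradius 8.5 (constant along its height). Overall, the cross-section is a single solid region. The nearest boundary edge runs (-0.00, -8.50)→(6.01, -6.01); distance from the point to it = 1.06 mm. The point is not inside any of the regions above, so it lies outside the cross-section (1.06 mm from the nearest boundary).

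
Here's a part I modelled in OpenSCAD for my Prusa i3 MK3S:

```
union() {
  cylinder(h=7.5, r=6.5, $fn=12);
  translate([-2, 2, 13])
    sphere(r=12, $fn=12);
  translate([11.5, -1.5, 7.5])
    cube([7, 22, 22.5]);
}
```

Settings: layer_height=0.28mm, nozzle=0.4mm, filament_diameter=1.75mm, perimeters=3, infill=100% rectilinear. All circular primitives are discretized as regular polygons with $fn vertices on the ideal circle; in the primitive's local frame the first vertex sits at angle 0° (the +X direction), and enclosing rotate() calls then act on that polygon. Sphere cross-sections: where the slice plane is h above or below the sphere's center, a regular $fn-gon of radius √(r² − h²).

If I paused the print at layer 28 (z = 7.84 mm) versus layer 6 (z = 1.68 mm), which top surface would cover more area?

Layer 28 (z = 7.84): the cylinder is absent (z outside [0, 7.5]); the sphere at (-2, 2): section is a regular 12-gon, circumradius = √(r²−h²) = √(12²−5.16²) = 10.834 (area = (12/2)·10.834²·sin(360°/12) = 352.12 mm²); the cube at (11.5, -1.5) (footprint 7×22) is included at this height (area 154.00 mm²); Taking the union: the 2 present regions are separate (no shared area or edge), so areas and boundary lengths simply add and each stays a separate island — area = 506.12 mm². So its area = 506.12 mm². Layer 6 (z = 1.68): the cylinder: section is a regular 12-gon, circumradius r=6.5 (area = (12/2)·6.500²·sin(360°/12) = 126.75 mm²); the r=12 sphere at (-2, 2) contributes a regular 12-gon of circumradius √(12²−11.32²) = 3.982 (area = (12/2)·3.982²·sin(360°/12) = 47.57 mm²); the cube at (11.5, -1.5) is absent (z outside [7.5, 30]); Combining (union): the regions partially overlap — summed areas 174.32 mm² minus the doubly-counted overlap 46.44 mm² gives 127.88 mm² — area = 127.88 mm². So its area = 127.88 mm². Layer 28 is larger (506.12 vs 127.88 mm²).

layer 28 (z = 7.84 mm)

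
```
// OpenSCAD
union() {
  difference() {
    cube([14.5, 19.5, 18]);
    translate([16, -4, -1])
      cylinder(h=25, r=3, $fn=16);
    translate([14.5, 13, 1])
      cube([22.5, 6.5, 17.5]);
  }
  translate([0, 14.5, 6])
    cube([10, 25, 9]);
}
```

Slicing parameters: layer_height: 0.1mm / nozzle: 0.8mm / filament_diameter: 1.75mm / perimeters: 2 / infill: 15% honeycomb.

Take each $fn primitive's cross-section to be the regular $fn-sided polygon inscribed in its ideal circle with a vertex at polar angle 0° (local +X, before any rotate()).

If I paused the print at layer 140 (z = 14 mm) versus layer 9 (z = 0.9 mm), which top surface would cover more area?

Layer 140 (z = 14): the 14.5×19.5 cube contributes its full rectangle (area 282.75 mm²); the r=3 cylinder at (16, -4) contributes a regular 16-gon of circumradius 3 (area = (16/2)·3.000²·sin(360°/16) = 27.55 mm²); the 22.5×6.5 cube at (14.5, 13) contributes its full rectangle (area 146.25 mm²); After the difference (first − rest): starting from the 14.5×19.5 cube (282.75 mm²), the r=3 cylinder at (16, -4) misses the remaining region (no effect); the 22.5×6.5 cube at (14.5, 13) misses the remaining region (no effect) — area = 282.75 mm²; the cube at (0, 14.5) (footprint 10×25) is included at this height (area 250.00 mm²); Combining (union): the regions partially overlap — summed areas 532.75 mm² minus the doubly-counted overlap 50.00 mm² gives 482.75 mm² — area = 482.75 mm². So its area = 482.75 mm². Layer 9 (z = 0.9): the 14.5×19.5 cube contributes its full rectangle (area 282.75 mm²); the r=3 cylinder at (16, -4) contributes a regular 16-gon of circumradius 3 (area = (16/2)·3.000²·sin(360°/16) = 27.55 mm²); the cube at (14.5, 13) does not reach this height (z outside [1, 18.5]); After the difference (first − rest): starting from the 14.5×19.5 cube (282.75 mm²), the r=3 cylinder at (16, -4) misses the remaining region (no effect) — area = 282.75 mm²; the cube at (0, 14.5) is absent (z outside [6, 15]); Combining (union): only that combined region is present, so the union is just that shape — area = 282.75 mm². So its area = 282.75 mm². Layer 140 is larger (482.75 vs 282.75 mm²).

layer 140 (z = 14 mm)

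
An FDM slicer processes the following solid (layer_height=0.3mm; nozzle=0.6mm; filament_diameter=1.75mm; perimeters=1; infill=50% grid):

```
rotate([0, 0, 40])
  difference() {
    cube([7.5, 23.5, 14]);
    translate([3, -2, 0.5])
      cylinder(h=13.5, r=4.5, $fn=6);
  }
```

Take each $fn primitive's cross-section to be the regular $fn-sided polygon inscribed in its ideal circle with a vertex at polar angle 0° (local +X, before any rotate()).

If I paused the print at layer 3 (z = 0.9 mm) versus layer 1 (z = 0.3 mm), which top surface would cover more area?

layer 1 (z = 0.3 mm)

Layer 3 (z = 0.9): the cube is present — its section is the full 7.5×23.5 rectangle (area 176.25 mm²); the r=4.5 cylinder at (3, -2) contributes a regular 6-gon of circumradius 4.5 (area = (6/2)·4.500²·sin(360°/6) = 52.61 mm²); Subtracting the remaining from the first: starting from the 7.5×23.5 cube (176.25 mm²), the r=4.5 cylinder at (3, -2) partially overlaps it — only the 10.51 mm² overlap (of its 52.61 mm²) is removed, clipping the outline — area = 165.74 mm²; (rotated 40° about Z; rotation is an isometry so areas/perimeters/island counts are preserved). So its area = 165.74 mm². Layer 1 (z = 0.3): the 7.5×23.5 cube contributes its full rectangle (area 176.25 mm²); the cylinder at (3, -2) does not reach this height (z outside [0.5, 14]); Subtracting the remaining from the first: none of the subtracted shapes is present at this height, so the 7.5×23.5 cube is unchanged — area = 176.25 mm²; (rotated 40° about Z; rotation is an isometry so areas/perimeters/island counts are preserved). So its area = 176.25 mm². Layer 1 is larger (176.25 vs 165.74 mm²).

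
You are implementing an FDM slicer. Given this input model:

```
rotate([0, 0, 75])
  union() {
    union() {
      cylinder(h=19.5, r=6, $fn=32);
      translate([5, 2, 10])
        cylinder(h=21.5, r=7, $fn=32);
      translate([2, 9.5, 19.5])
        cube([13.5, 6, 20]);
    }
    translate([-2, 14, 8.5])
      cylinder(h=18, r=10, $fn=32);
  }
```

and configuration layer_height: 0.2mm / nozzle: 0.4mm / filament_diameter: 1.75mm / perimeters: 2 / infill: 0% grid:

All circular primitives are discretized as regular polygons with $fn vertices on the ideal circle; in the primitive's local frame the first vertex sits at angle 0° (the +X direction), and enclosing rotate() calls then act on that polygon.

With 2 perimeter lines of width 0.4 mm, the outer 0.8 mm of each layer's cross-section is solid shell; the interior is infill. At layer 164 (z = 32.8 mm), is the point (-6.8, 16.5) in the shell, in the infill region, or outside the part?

At z = 32.8 mm: the cylinder is absent (z outside [0, 19.5]); the cylinder at (5, 2) does not reach this height (z outside [10, 31.5]); the cube at (2, 9.5) is present — its section is the full 13.5×6 rectangle; Merging all regions: only the 13.5×6 cube at (2, 9.5) is present, so the union is just that shape — 1 connected region; the cylinder at (-2, 14) is absent (z outside [8.5, 26.5]); Combining (union): only that combined region is present, so the union is just that shape — 1 connected region; (rotated 75° about Z; rotation is an isometry so areas/perimeters/island counts are preserved). Overall, the cross-section is a single solid region. Undo the 75° rotation: the query point maps to (14.178, 10.839) in the un-rotated model frame. The nearest boundary edge runs (15.50, 9.50)→(15.50, 15.50); distance from the point to it = 1.32 mm. The point is inside the cross-section and 1.32 mm from the nearest boundary — more than the 0.8 mm shell width (2 × 0.4), so it's in the infill interior.

infill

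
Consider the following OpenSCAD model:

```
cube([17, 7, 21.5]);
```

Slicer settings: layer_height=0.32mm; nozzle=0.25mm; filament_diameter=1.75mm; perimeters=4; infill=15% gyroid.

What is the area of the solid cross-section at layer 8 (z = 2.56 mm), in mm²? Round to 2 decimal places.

119.00 mm²

At z = 2.56 mm: the cube (footprint 17×7) is included at this height (area 119.00 mm²). Overall, the cross-section is a single solid region. Net area = 119.00 mm².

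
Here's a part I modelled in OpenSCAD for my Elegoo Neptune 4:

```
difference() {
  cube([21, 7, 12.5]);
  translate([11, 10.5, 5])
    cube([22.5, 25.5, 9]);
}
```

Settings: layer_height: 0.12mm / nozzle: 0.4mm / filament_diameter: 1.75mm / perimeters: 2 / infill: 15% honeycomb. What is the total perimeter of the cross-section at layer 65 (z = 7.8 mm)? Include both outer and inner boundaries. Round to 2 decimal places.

56.00 mm

At z = 7.8 mm: the cube is present — its section is the full 21×7 rectangle (perimeter 56.00 mm); the cube at (11, 10.5) (footprint 22.5×25.5) is included at this height (perimeter 96.00 mm); Taking the first minus the rest: starting from the 21×7 cube, the 22.5×25.5 cube at (11, 10.5) misses the remaining region (no effect) — boundary = 56.00 mm. Overall, the cross-section is a single solid region. Total boundary length (outer) = 56.00 mm.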